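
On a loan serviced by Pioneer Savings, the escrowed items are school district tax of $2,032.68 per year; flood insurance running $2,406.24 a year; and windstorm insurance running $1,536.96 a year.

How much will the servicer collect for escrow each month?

$497.99

School district tax: $2,032.68
Flood insurance: $2,406.24
Windstorm insurance: $1,536.96
Total per year = $2,032.68 + $2,406.24 + $1,536.96 = $5,975.88
Monthly = $5,975.88 / 12 = $497.99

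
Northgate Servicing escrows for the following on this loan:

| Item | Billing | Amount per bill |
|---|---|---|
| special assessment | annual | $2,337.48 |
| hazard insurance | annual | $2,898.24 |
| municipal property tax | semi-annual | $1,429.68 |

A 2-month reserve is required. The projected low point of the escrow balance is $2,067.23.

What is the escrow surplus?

Special assessment = $2,337.48 annually
Hazard insurance = $2,898.24 annually
Municipal property tax = $1,429.68 × 2 = $2,859.36 annually
Total per year = $2,337.48 + $2,898.24 + $2,859.36 = $8,095.08
Base monthly escrow = $8,095.08 ÷ 12 = $674.59
Required reserve = 2 × $674.59 = $1,349.18
Excess over cushion: $2,067.23 − $1,349.18 = $718.05

$718.05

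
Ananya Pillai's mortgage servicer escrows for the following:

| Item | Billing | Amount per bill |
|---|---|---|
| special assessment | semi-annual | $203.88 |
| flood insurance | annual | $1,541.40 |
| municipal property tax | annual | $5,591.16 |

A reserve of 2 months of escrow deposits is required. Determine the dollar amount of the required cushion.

$1,256.72

Special assessment = $203.88 × 2 = $407.76 annually
Flood insurance = $1,541.40 annually
Municipal property tax = $5,591.16 annually
Combined annual = $7,540.32
Monthly escrow = $7,540.32 ÷ 12 = $628.36
Cushion = 2 × $628.36 = $1,256.72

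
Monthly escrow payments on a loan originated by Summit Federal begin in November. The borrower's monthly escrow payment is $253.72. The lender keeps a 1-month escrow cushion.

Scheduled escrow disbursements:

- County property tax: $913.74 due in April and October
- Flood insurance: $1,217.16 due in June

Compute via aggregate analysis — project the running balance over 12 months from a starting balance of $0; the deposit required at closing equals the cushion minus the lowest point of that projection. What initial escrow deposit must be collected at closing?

Cushion = 1 × $253.72 = $253.72
Trial balance (start $0, +$253.72 each month, − disbursements):
  Nov: +$253.72 → $253.72
  Dec: +$253.72 → $507.44
  Jan: +$253.72 → $761.16
  Feb: +$253.72 → $1,014.88
  Mar: +$253.72 → $1,268.60
  Apr: +$253.72 − $913.74 → $608.58
  May: +$253.72 → $862.30
  Jun: +$253.72 − $1,217.16 → -$101.14
  Jul: +$253.72 → $152.58
  Aug: +$253.72 → $406.30
  Sep: +$253.72 → $660.02
  Oct: +$253.72 − $913.74 → $0.00
Lowest trial balance = -$101.14 (Jun)
Initial deposit = cushion − low point = $253.72 − (-$101.14) = $354.86

$354.86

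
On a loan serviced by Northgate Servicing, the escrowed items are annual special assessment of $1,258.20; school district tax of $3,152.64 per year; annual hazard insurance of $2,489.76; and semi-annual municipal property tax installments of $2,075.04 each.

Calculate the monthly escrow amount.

$920.89

Special assessment = $1,258.20/yr
School district tax = $3,152.64/yr
Hazard insurance = $2,489.76/yr
Municipal property tax = $2,075.04 × 2 = $4,150.08/yr
Combined annual = $1,258.20 + $3,152.64 + $2,489.76 + $4,150.08 = $11,050.68
Base monthly escrow = $11,050.68 / 12 = $920.89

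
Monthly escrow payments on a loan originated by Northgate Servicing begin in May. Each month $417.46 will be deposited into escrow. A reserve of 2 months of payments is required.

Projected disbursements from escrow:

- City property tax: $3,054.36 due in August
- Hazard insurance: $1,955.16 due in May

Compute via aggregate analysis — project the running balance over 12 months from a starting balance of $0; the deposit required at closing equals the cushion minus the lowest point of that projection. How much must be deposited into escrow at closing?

Cushion = 2 × $417.46 = $834.92
Trial balance (start $0, +$417.46 each month, − disbursements):
  May: +$417.46 − $1,955.16 → -$1,537.70
  Jun: +$417.46 → -$1,120.24
  Jul: +$417.46 → -$702.78
  Aug: +$417.46 − $3,054.36 → -$3,339.68
  Sep: +$417.46 → -$2,922.22
  Oct: +$417.46 → -$2,504.76
  Nov: +$417.46 → -$2,087.30
  Dec: +$417.46 → -$1,669.84
  Jan: +$417.46 → -$1,252.38
  Feb: +$417.46 → -$834.92
  Mar: +$417.46 → -$417.46
  Apr: +$417.46 → $0.00
Lowest trial balance = -$3,339.68 (Aug)
Initial deposit = cushion − low point = $834.92 − (-$3,339.68) = $4,174.60

$4,174.60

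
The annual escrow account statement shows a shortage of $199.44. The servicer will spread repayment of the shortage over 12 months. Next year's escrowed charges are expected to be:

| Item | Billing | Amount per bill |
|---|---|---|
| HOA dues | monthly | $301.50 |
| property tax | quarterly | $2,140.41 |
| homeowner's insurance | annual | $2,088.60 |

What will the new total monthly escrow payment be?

$1,205.64

HOA dues — $301.50 × 12 = $3,618.00/yr
Property tax — $2,140.41 × 4 = $8,561.64/yr
Homeowner's insurance — $2,088.60/yr
Total annual escrow = $14,268.24
Monthly = $14,268.24 ÷ 12 = $1,189.02
Shortage per month = $199.44 ÷ 12 = $16.62
New monthly escrow = $1,189.02 + $16.62 = $1,205.64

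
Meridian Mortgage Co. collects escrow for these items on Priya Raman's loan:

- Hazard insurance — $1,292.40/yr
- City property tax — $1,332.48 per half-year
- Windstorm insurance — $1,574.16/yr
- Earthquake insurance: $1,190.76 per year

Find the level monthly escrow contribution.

$560.19

Hazard insurance — $1,292.40 per year
City property tax — $1,332.48 × 2 = $2,664.96 per year
Windstorm insurance — $1,574.16 per year
Earthquake insurance — $1,190.76 per year
Total per year = $1,292.40 + $2,664.96 + $1,574.16 + $1,190.76 = $6,722.28
Per month = $6,722.28 ÷ 12 = $560.19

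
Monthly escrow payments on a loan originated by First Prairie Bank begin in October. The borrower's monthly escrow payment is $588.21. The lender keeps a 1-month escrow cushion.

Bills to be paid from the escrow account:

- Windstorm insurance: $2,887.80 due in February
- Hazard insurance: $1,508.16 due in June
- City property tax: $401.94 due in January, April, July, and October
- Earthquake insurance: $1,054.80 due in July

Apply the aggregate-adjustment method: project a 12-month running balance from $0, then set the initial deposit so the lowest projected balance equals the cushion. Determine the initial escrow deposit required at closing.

Cushion = 1 × $588.21 = $588.21
Trial balance (start $0, +$588.21 each month, − disbursements):
  Oct: +$588.21 − $401.94 → $186.27
  Nov: +$588.21 → $774.48
  Dec: +$588.21 → $1,362.69
  Jan: +$588.21 − $401.94 → $1,548.96
  Feb: +$588.21 − $2,887.80 → -$750.63
  Mar: +$588.21 → -$162.42
  Apr: +$588.21 − $401.94 → $23.85
  May: +$588.21 → $612.06
  Jun: +$588.21 − $1,508.16 → -$307.89
  Jul: +$588.21 − $1,456.74 → -$1,176.42
  Aug: +$588.21 → -$588.21
  Sep: +$588.21 → $0.00
Lowest trial balance = -$1,176.42 (Jul)
Initial deposit = cushion − low point = $588.21 − (-$1,176.42) = $1,764.63

$1,764.63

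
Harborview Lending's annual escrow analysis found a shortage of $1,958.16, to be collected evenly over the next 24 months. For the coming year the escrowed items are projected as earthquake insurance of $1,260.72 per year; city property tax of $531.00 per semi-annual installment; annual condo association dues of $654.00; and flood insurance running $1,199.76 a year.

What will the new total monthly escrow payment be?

$429.63

Earthquake insurance = $1,260.72
City property tax = $531.00 × 2 = $1,062.00
Condo association dues = $654.00
Flood insurance = $1,199.76
Yearly total = $1,260.72 + $1,062.00 + $654.00 + $1,199.76 = $4,176.48
Monthly escrow = $4,176.48 / 12 = $348.04
Shortage per month = $1,958.16 / 24 = $81.59
Adjusted monthly = $348.04 + $81.59 = $429.63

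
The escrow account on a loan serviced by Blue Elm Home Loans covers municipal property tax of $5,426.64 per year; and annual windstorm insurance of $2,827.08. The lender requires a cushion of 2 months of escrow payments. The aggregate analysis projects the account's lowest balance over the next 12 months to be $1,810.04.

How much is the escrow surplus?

$434.42

Municipal property tax — $5,426.64 per year
Windstorm insurance — $2,827.08 per year
Combined annual = $5,426.64 + $2,827.08 = $8,253.72
Base monthly escrow = $8,253.72 ÷ 12 = $687.81
Required cushion = 2 × $687.81 = $1,375.62
Excess over cushion: $1,810.04 − $1,375.62 = $434.42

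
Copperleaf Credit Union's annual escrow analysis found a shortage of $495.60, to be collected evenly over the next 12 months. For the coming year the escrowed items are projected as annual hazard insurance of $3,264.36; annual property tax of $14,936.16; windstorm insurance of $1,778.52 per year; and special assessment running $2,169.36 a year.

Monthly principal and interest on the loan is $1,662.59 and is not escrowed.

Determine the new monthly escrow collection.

Hazard insurance — $3,264.36 per year
Property tax — $14,936.16 per year
Windstorm insurance — $1,778.52 per year
Special assessment — $2,169.36 per year
Total annual escrow = $22,148.40
Monthly escrow = $22,148.40 / 12 = $1,845.70
Shortage per month = $495.60 ÷ 12 = $41.30
New monthly escrow = $1,845.70 + $41.30 = $1,887.00

$1,887.00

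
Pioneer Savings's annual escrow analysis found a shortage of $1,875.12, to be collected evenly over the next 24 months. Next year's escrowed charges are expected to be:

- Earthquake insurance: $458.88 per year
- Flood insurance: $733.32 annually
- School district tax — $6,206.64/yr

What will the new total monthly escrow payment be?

$694.70

Earthquake insurance: $458.88
Flood insurance: $733.32
School district tax: $6,206.64
Annual escrow total = $7,398.84
Monthly = $7,398.84 / 12 = $616.57
Monthly shortage recovery: $1,875.12 / 24 = $78.13
Adjusted monthly = $616.57 + $78.13 = $694.70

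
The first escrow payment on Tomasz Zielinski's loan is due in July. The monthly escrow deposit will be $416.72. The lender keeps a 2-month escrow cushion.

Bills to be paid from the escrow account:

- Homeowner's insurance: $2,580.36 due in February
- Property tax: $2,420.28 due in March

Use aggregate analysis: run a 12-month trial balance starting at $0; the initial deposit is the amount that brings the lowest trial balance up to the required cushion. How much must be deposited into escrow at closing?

Cushion = 2 × $416.72 = $833.44
Trial balance (start $0, +$416.72 each month, − disbursements):
  Jul: +$416.72 → $416.72
  Aug: +$416.72 → $833.44
  Sep: +$416.72 → $1,250.16
  Oct: +$416.72 → $1,666.88
  Nov: +$416.72 → $2,083.60
  Dec: +$416.72 → $2,500.32
  Jan: +$416.72 → $2,917.04
  Feb: +$416.72 − $2,580.36 → $753.40
  Mar: +$416.72 − $2,420.28 → -$1,250.16
  Apr: +$416.72 → -$833.44
  May: +$416.72 → -$416.72
  Jun: +$416.72 → $0.00
Lowest trial balance = -$1,250.16 (Mar)
Initial deposit = cushion − low point = $833.44 − (-$1,250.16) = $2,083.60

$2,083.60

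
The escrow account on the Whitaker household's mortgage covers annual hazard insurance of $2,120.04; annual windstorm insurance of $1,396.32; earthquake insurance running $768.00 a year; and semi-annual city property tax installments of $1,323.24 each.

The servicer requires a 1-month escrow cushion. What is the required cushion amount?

$577.57

Hazard insurance = $2,120.04/yr
Windstorm insurance = $1,396.32/yr
Earthquake insurance = $768.00/yr
City property tax = $1,323.24 × 2 = $2,646.48/yr
Total per year = $2,120.04 + $1,396.32 + $768.00 + $2,646.48 = $6,930.84
Base monthly escrow = $6,930.84 ÷ 12 = $577.57
Required cushion = 1 × $577.57 = $577.57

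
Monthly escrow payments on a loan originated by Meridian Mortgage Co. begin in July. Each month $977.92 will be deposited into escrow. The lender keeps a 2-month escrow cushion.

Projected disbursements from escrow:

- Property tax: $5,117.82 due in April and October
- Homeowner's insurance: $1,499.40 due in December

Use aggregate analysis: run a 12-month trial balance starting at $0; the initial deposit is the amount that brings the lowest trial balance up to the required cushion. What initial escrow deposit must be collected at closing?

Cushion = 2 × $977.92 = $1,955.84
Trial balance (start $0, +$977.92 each month, − disbursements):
  Jul: +$977.92 → $977.92
  Aug: +$977.92 → $1,955.84
  Sep: +$977.92 → $2,933.76
  Oct: +$977.92 − $5,117.82 → -$1,206.14
  Nov: +$977.92 → -$228.22
  Dec: +$977.92 − $1,499.40 → -$749.70
  Jan: +$977.92 → $228.22
  Feb: +$977.92 → $1,206.14
  Mar: +$977.92 → $2,184.06
  Apr: +$977.92 − $5,117.82 → -$1,955.84
  May: +$977.92 → -$977.92
  Jun: +$977.92 → $0.00
Lowest trial balance = -$1,955.84 (Apr)
Initial deposit = cushion − low point = $1,955.84 − (-$1,955.84) = $3,911.68

$3,911.68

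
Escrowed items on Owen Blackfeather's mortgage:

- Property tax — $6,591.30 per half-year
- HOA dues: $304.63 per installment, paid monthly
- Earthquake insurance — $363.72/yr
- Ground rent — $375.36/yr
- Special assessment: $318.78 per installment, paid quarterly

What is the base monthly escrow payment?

Property tax: $6,591.30 × 2 = $13,182.60/yr
HOA dues: $304.63 × 12 = $3,655.56/yr
Earthquake insurance: $363.72/yr
Ground rent: $375.36/yr
Special assessment: $318.78 × 4 = $1,275.12/yr
Total annual escrow = $13,182.60 + $3,655.56 + $363.72 + $375.36 + $1,275.12 = $18,852.36
Monthly = $18,852.36 ÷ 12 = $1,571.03

$1,571.03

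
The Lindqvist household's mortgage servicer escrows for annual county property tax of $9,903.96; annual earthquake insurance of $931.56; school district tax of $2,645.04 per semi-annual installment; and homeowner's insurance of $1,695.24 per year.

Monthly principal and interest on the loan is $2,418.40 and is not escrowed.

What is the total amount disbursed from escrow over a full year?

$17,820.84

County property tax — $9,903.96/yr
Earthquake insurance — $931.56/yr
School district tax — $2,645.04 × 2 = $5,290.08/yr
Homeowner's insurance — $1,695.24/yr
Total per year = $17,820.84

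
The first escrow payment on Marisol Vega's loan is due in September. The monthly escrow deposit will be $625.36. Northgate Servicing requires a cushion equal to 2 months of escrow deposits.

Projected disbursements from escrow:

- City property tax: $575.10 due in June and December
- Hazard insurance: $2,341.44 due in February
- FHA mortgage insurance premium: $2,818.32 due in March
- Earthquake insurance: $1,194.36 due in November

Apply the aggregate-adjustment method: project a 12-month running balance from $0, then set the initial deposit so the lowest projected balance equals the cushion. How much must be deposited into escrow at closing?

$3,802.42

Cushion = 2 × $625.36 = $1,250.72
Trial balance (start $0, +$625.36 each month, − disbursements):
  Sep: +$625.36 → $625.36
  Oct: +$625.36 → $1,250.72
  Nov: +$625.36 − $1,194.36 → $681.72
  Dec: +$625.36 − $575.10 → $731.98
  Jan: +$625.36 → $1,357.34
  Feb: +$625.36 − $2,341.44 → -$358.74
  Mar: +$625.36 − $2,818.32 → -$2,551.70
  Apr: +$625.36 → -$1,926.34
  May: +$625.36 → -$1,300.98
  Jun: +$625.36 − $575.10 → -$1,250.72
  Jul: +$625.36 → -$625.36
  Aug: +$625.36 → $0.00
Lowest trial balance = -$2,551.70 (Mar)
Initial deposit = cushion − low point = $1,250.72 − (-$2,551.70) = $3,802.42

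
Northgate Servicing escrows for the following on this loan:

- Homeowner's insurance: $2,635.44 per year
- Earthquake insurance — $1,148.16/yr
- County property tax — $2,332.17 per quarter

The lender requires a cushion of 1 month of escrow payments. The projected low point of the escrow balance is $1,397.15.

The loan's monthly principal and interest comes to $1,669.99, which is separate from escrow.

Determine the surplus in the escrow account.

$304.46

Homeowner's insurance: $2,635.44 annually
Earthquake insurance: $1,148.16 annually
County property tax: $2,332.17 × 4 = $9,328.68 annually
Total per year = $2,635.44 + $1,148.16 + $9,328.68 = $13,112.28
Monthly escrow = $13,112.28 / 12 = $1,092.69
Cushion = 1 × $1,092.69 = $1,092.69
Excess over cushion: $1,397.15 − $1,092.69 = $304.46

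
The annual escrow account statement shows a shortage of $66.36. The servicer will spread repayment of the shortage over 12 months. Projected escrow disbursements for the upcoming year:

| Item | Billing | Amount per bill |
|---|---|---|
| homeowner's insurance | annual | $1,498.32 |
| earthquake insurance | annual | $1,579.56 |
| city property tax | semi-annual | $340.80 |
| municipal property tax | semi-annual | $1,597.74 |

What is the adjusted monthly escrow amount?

$585.11

Homeowner's insurance: $1,498.32
Earthquake insurance: $1,579.56
City property tax: $340.80 × 2 = $681.60
Municipal property tax: $1,597.74 × 2 = $3,195.48
Total annual escrow = $6,954.96
Per month = $6,954.96 ÷ 12 = $579.58
Shortage spread = $66.36 / 12 = $5.53/mo
Adjusted monthly = $579.58 + $5.53 = $585.11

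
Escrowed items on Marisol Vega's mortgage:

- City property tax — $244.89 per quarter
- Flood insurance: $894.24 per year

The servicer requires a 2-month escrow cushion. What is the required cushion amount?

$312.30

City property tax = $244.89 × 4 = $979.56 per year
Flood insurance = $894.24 per year
Total per year = $1,873.80
Monthly = $1,873.80 ÷ 12 = $156.15
Required cushion = 2 × $156.15 = $312.30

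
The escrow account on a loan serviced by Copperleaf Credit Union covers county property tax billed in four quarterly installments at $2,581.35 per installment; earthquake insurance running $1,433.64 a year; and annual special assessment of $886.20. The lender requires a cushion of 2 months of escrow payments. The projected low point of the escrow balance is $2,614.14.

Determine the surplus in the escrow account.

$506.60

County property tax: $2,581.35 × 4 = $10,325.40 per year
Earthquake insurance: $1,433.64 per year
Special assessment: $886.20 per year
Annual escrow total = $10,325.40 + $1,433.64 + $886.20 = $12,645.24
Monthly escrow = $12,645.24 / 12 = $1,053.77
Required reserve = 2 × $1,053.77 = $2,107.54
Surplus = $2,614.14 − $2,107.54 = $506.60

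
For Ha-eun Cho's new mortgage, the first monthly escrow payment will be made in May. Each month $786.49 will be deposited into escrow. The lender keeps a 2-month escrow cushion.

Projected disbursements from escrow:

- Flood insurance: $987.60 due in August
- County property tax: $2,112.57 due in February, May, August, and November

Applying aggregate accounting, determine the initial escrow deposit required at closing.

$3,639.76

Cushion = 2 × $786.49 = $1,572.98
Trial balance (start $0, +$786.49 each month, − disbursements):
  May: +$786.49 − $2,112.57 → -$1,326.08
  Jun: +$786.49 → -$539.59
  Jul: +$786.49 → $246.90
  Aug: +$786.49 − $3,100.17 → -$2,066.78
  Sep: +$786.49 → -$1,280.29
  Oct: +$786.49 → -$493.80
  Nov: +$786.49 − $2,112.57 → -$1,819.88
  Dec: +$786.49 → -$1,033.39
  Jan: +$786.49 → -$246.90
  Feb: +$786.49 − $2,112.57 → -$1,572.98
  Mar: +$786.49 → -$786.49
  Apr: +$786.49 → $0.00
Lowest trial balance = -$2,066.78 (Aug)
Initial deposit = cushion − low point = $1,572.98 − (-$2,066.78) = $3,639.76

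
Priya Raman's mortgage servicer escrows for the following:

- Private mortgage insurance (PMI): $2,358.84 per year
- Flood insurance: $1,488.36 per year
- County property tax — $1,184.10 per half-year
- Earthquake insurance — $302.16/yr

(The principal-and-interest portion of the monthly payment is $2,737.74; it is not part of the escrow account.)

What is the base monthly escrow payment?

Private mortgage insurance (PMI) — $2,358.84
Flood insurance — $1,488.36
County property tax — $1,184.10 × 2 = $2,368.20
Earthquake insurance — $302.16
Total annual escrow = $2,358.84 + $1,488.36 + $2,368.20 + $302.16 = $6,517.56
Monthly escrow = $6,517.56 ÷ 12 = $543.13

$543.13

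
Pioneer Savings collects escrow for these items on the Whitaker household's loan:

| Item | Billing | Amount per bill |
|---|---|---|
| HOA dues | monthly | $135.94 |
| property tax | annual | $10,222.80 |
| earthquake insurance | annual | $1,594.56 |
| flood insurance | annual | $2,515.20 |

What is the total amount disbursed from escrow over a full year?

HOA dues: $135.94 × 12 = $1,631.28 annually
Property tax: $10,222.80 annually
Earthquake insurance: $1,594.56 annually
Flood insurance: $2,515.20 annually
Yearly total = $15,963.84

$15,963.84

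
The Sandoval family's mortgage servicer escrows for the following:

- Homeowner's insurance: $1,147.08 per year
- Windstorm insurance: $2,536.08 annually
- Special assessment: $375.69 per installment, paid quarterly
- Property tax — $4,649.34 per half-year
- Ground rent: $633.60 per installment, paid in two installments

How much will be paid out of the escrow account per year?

$15,751.80

Homeowner's insurance = $1,147.08/yr
Windstorm insurance = $2,536.08/yr
Special assessment = $375.69 × 4 = $1,502.76/yr
Property tax = $4,649.34 × 2 = $9,298.68/yr
Ground rent = $633.60 × 2 = $1,267.20/yr
Annual escrow total = $1,147.08 + $2,536.08 + $1,502.76 + $9,298.68 + $1,267.20 = $15,751.80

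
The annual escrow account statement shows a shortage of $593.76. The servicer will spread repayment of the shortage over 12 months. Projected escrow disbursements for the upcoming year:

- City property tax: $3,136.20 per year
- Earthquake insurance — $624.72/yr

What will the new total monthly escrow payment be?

$362.89

City property tax — $3,136.20
Earthquake insurance — $624.72
Yearly total = $3,136.20 + $624.72 = $3,760.92
Monthly = $3,760.92 / 12 = $313.41
Shortage spread = $593.76 ÷ 12 = $49.48/mo
Adjusted monthly = $313.41 + $49.48 = $362.89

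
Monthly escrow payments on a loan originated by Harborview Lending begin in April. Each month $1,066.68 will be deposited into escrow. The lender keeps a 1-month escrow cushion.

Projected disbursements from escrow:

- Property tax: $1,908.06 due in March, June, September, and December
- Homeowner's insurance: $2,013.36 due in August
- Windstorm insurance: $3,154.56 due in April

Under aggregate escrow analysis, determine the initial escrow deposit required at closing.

Cushion = 1 × $1,066.68 = $1,066.68
Trial balance (start $0, +$1,066.68 each month, − disbursements):
  Apr: +$1,066.68 − $3,154.56 → -$2,087.88
  May: +$1,066.68 → -$1,021.20
  Jun: +$1,066.68 − $1,908.06 → -$1,862.58
  Jul: +$1,066.68 → -$795.90
  Aug: +$1,066.68 − $2,013.36 → -$1,742.58
  Sep: +$1,066.68 − $1,908.06 → -$2,583.96
  Oct: +$1,066.68 → -$1,517.28
  Nov: +$1,066.68 → -$450.60
  Dec: +$1,066.68 − $1,908.06 → -$1,291.98
  Jan: +$1,066.68 → -$225.30
  Feb: +$1,066.68 → $841.38
  Mar: +$1,066.68 − $1,908.06 → $0.00
Lowest trial balance = -$2,583.96 (Sep)
Initial deposit = cushion − low point = $1,066.68 − (-$2,583.96) = $3,650.64

$3,650.64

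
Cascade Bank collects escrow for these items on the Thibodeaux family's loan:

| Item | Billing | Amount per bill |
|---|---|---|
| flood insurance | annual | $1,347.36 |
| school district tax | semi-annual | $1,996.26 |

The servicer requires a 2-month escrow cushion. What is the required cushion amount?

$889.98

Flood insurance: $1,347.36/yr
School district tax: $1,996.26 × 2 = $3,992.52/yr
Combined annual = $1,347.36 + $3,992.52 = $5,339.88
Monthly escrow = $5,339.88 ÷ 12 = $444.99
Required cushion = 2 × $444.99 = $889.98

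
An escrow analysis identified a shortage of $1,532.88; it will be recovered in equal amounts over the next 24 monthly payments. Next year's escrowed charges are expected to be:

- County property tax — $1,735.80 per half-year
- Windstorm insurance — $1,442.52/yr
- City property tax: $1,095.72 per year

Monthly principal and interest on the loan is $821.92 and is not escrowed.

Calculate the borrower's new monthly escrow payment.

$564.69

County property tax — $1,735.80 × 2 = $3,471.60/yr
Windstorm insurance — $1,442.52/yr
City property tax — $1,095.72/yr
Total annual escrow = $6,009.84
Monthly escrow = $6,009.84 ÷ 12 = $500.82
Monthly shortage recovery: $1,532.88 / 24 = $63.87
New monthly escrow = $500.82 + $63.87 = $564.69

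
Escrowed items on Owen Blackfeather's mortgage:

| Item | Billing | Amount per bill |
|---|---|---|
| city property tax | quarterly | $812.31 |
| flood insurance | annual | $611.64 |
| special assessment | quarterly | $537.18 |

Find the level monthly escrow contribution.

City property tax — $812.31 × 4 = $3,249.24 per year
Flood insurance — $611.64 per year
Special assessment — $537.18 × 4 = $2,148.72 per year
Total per year = $3,249.24 + $611.64 + $2,148.72 = $6,009.60
Monthly = $6,009.60 / 12 = $500.80

$500.80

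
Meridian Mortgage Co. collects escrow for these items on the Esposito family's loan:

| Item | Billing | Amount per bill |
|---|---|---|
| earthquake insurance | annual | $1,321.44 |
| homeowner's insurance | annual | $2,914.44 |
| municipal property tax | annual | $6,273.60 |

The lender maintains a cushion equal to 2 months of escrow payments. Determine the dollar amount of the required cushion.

Earthquake insurance — $1,321.44 annually
Homeowner's insurance — $2,914.44 annually
Municipal property tax — $6,273.60 annually
Annual escrow total = $1,321.44 + $2,914.44 + $6,273.60 = $10,509.48
Monthly escrow = $10,509.48 ÷ 12 = $875.79
Required cushion = 2 × $875.79 = $1,751.58

$1,751.58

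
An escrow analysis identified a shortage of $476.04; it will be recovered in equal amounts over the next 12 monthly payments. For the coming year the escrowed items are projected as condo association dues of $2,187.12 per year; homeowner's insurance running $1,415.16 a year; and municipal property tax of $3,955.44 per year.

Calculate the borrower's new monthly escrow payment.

$669.48

Condo association dues = $2,187.12
Homeowner's insurance = $1,415.16
Municipal property tax = $3,955.44
Total per year = $2,187.12 + $1,415.16 + $3,955.44 = $7,557.72
Monthly escrow = $7,557.72 ÷ 12 = $629.81
Monthly shortage recovery: $476.04 / 12 = $39.67
New monthly escrow = $629.81 + $39.67 = $669.48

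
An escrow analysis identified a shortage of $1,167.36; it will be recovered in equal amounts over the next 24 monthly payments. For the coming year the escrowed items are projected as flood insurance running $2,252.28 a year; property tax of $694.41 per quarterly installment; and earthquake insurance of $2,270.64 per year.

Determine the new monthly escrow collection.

$657.02

Flood insurance = $2,252.28
Property tax = $694.41 × 4 = $2,777.64
Earthquake insurance = $2,270.64
Yearly total = $2,252.28 + $2,777.64 + $2,270.64 = $7,300.56
Monthly escrow = $7,300.56 / 12 = $608.38
Monthly shortage recovery: $1,167.36 ÷ 24 = $48.64
New monthly escrow = $608.38 + $48.64 = $657.02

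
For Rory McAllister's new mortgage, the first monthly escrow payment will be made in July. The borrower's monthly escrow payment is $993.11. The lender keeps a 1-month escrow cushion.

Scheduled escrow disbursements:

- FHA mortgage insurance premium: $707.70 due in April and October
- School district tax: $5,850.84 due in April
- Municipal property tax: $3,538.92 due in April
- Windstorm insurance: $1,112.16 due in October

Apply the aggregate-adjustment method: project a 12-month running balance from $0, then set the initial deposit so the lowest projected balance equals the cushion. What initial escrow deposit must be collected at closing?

Cushion = 1 × $993.11 = $993.11
Trial balance (start $0, +$993.11 each month, − disbursements):
  Jul: +$993.11 → $993.11
  Aug: +$993.11 → $1,986.22
  Sep: +$993.11 → $2,979.33
  Oct: +$993.11 − $1,819.86 → $2,152.58
  Nov: +$993.11 → $3,145.69
  Dec: +$993.11 → $4,138.80
  Jan: +$993.11 → $5,131.91
  Feb: +$993.11 → $6,125.02
  Mar: +$993.11 → $7,118.13
  Apr: +$993.11 − $10,097.46 → -$1,986.22
  May: +$993.11 → -$993.11
  Jun: +$993.11 → $0.00
Lowest trial balance = -$1,986.22 (Apr)
Initial deposit = cushion − low point = $993.11 − (-$1,986.22) = $2,979.33

$2,979.33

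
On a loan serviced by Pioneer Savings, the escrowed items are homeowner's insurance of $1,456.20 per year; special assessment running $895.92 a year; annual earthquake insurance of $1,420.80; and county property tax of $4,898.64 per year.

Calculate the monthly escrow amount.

$722.63

Homeowner's insurance — $1,456.20 annually
Special assessment — $895.92 annually
Earthquake insurance — $1,420.80 annually
County property tax — $4,898.64 annually
Total annual escrow = $1,456.20 + $895.92 + $1,420.80 + $4,898.64 = $8,671.56
Base monthly escrow = $8,671.56 / 12 = $722.63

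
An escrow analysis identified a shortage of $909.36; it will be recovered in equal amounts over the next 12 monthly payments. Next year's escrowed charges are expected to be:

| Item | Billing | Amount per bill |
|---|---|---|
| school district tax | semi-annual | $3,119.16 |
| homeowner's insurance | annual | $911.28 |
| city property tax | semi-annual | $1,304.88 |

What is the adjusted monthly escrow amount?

School district tax — $3,119.16 × 2 = $6,238.32 annually
Homeowner's insurance — $911.28 annually
City property tax — $1,304.88 × 2 = $2,609.76 annually
Total per year = $9,759.36
Monthly escrow = $9,759.36 ÷ 12 = $813.28
Monthly shortage recovery: $909.36 / 12 = $75.78
New monthly escrow = $813.28 + $75.78 = $889.06

$889.06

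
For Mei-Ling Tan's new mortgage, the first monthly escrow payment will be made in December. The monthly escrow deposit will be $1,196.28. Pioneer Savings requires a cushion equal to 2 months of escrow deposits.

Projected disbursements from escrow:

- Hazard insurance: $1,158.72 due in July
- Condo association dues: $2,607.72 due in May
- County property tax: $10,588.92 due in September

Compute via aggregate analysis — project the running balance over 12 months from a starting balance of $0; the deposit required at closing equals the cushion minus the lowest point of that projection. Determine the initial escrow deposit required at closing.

Cushion = 2 × $1,196.28 = $2,392.56
Trial balance (start $0, +$1,196.28 each month, − disbursements):
  Dec: +$1,196.28 → $1,196.28
  Jan: +$1,196.28 → $2,392.56
  Feb: +$1,196.28 → $3,588.84
  Mar: +$1,196.28 → $4,785.12
  Apr: +$1,196.28 → $5,981.40
  May: +$1,196.28 − $2,607.72 → $4,569.96
  Jun: +$1,196.28 → $5,766.24
  Jul: +$1,196.28 − $1,158.72 → $5,803.80
  Aug: +$1,196.28 → $7,000.08
  Sep: +$1,196.28 − $10,588.92 → -$2,392.56
  Oct: +$1,196.28 → -$1,196.28
  Nov: +$1,196.28 → $0.00
Lowest trial balance = -$2,392.56 (Sep)
Initial deposit = cushion − low point = $2,392.56 − (-$2,392.56) = $4,785.12

$4,785.12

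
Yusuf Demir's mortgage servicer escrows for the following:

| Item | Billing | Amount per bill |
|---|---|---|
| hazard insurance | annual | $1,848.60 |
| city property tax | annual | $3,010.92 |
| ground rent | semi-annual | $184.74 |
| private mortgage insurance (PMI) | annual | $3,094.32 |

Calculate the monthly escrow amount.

Hazard insurance — $1,848.60 per year
City property tax — $3,010.92 per year
Ground rent — $184.74 × 2 = $369.48 per year
Private mortgage insurance (PMI) — $3,094.32 per year
Annual escrow total = $8,323.32
Monthly escrow = $8,323.32 ÷ 12 = $693.61

$693.61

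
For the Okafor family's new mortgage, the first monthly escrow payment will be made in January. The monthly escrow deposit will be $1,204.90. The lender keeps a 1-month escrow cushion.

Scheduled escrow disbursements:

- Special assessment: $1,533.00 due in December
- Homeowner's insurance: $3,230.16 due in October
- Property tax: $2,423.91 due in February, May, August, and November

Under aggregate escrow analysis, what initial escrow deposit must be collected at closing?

Cushion = 1 × $1,204.90 = $1,204.90
Trial balance (start $0, +$1,204.90 each month, − disbursements):
  Jan: +$1,204.90 → $1,204.90
  Feb: +$1,204.90 − $2,423.91 → -$14.11
  Mar: +$1,204.90 → $1,190.79
  Apr: +$1,204.90 → $2,395.69
  May: +$1,204.90 − $2,423.91 → $1,176.68
  Jun: +$1,204.90 → $2,381.58
  Jul: +$1,204.90 → $3,586.48
  Aug: +$1,204.90 − $2,423.91 → $2,367.47
  Sep: +$1,204.90 → $3,572.37
  Oct: +$1,204.90 − $3,230.16 → $1,547.11
  Nov: +$1,204.90 − $2,423.91 → $328.10
  Dec: +$1,204.90 − $1,533.00 → $0.00
Lowest trial balance = -$14.11 (Feb)
Initial deposit = cushion − low point = $1,204.90 − (-$14.11) = $1,219.01

$1,219.01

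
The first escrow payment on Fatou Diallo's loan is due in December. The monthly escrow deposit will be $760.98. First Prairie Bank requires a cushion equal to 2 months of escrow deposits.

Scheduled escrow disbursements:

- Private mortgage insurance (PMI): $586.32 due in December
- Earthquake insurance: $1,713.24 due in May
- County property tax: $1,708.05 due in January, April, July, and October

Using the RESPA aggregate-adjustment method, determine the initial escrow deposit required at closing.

$2,857.83

Cushion = 2 × $760.98 = $1,521.96
Trial balance (start $0, +$760.98 each month, − disbursements):
  Dec: +$760.98 − $586.32 → $174.66
  Jan: +$760.98 − $1,708.05 → -$772.41
  Feb: +$760.98 → -$11.43
  Mar: +$760.98 → $749.55
  Apr: +$760.98 − $1,708.05 → -$197.52
  May: +$760.98 − $1,713.24 → -$1,149.78
  Jun: +$760.98 → -$388.80
  Jul: +$760.98 − $1,708.05 → -$1,335.87
  Aug: +$760.98 → -$574.89
  Sep: +$760.98 → $186.09
  Oct: +$760.98 − $1,708.05 → -$760.98
  Nov: +$760.98 → $0.00
Lowest trial balance = -$1,335.87 (Jul)
Initial deposit = cushion − low point = $1,521.96 − (-$1,335.87) = $2,857.83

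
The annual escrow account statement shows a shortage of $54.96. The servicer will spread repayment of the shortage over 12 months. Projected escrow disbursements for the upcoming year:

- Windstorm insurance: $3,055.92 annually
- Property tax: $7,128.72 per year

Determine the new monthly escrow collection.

Windstorm insurance — $3,055.92
Property tax — $7,128.72
Total per year = $10,184.64
Monthly = $10,184.64 ÷ 12 = $848.72
Shortage per month = $54.96 ÷ 12 = $4.58
Adjusted monthly = $848.72 + $4.58 = $853.30

$853.30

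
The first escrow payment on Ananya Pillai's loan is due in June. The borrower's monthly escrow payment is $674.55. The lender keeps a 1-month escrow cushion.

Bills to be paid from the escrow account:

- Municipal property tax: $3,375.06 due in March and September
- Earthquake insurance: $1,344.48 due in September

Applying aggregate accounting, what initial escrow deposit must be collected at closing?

Cushion = 1 × $674.55 = $674.55
Trial balance (start $0, +$674.55 each month, − disbursements):
  Jun: +$674.55 → $674.55
  Jul: +$674.55 → $1,349.10
  Aug: +$674.55 → $2,023.65
  Sep: +$674.55 − $4,719.54 → -$2,021.34
  Oct: +$674.55 → -$1,346.79
  Nov: +$674.55 → -$672.24
  Dec: +$674.55 → $2.31
  Jan: +$674.55 → $676.86
  Feb: +$674.55 → $1,351.41
  Mar: +$674.55 − $3,375.06 → -$1,349.10
  Apr: +$674.55 → -$674.55
  May: +$674.55 → $0.00
Lowest trial balance = -$2,021.34 (Sep)
Initial deposit = cushion − low point = $674.55 − (-$2,021.34) = $2,695.89

$2,695.89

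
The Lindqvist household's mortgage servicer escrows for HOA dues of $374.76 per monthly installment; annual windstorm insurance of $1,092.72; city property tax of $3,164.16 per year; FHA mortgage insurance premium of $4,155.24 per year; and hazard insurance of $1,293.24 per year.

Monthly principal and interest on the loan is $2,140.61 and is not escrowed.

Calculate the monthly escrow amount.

$1,183.54

HOA dues — $374.76 × 12 = $4,497.12
Windstorm insurance — $1,092.72
City property tax — $3,164.16
FHA mortgage insurance premium — $4,155.24
Hazard insurance — $1,293.24
Total annual escrow = $4,497.12 + $1,092.72 + $3,164.16 + $4,155.24 + $1,293.24 = $14,202.48
Per month = $14,202.48 ÷ 12 = $1,183.54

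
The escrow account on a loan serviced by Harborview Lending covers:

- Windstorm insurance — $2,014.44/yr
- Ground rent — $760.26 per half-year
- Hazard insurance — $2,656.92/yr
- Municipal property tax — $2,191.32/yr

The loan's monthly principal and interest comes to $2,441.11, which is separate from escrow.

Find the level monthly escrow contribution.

$698.60

Windstorm insurance = $2,014.44 per year
Ground rent = $760.26 × 2 = $1,520.52 per year
Hazard insurance = $2,656.92 per year
Municipal property tax = $2,191.32 per year
Combined annual = $8,383.20
Per month = $8,383.20 / 12 = $698.60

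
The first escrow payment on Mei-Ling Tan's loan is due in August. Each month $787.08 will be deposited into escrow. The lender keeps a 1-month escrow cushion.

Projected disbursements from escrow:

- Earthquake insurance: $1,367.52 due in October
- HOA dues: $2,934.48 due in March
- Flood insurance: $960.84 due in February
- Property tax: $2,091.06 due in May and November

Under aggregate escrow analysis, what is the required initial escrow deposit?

Cushion = 1 × $787.08 = $787.08
Trial balance (start $0, +$787.08 each month, − disbursements):
  Aug: +$787.08 → $787.08
  Sep: +$787.08 → $1,574.16
  Oct: +$787.08 − $1,367.52 → $993.72
  Nov: +$787.08 − $2,091.06 → -$310.26
  Dec: +$787.08 → $476.82
  Jan: +$787.08 → $1,263.90
  Feb: +$787.08 − $960.84 → $1,090.14
  Mar: +$787.08 − $2,934.48 → -$1,057.26
  Apr: +$787.08 → -$270.18
  May: +$787.08 − $2,091.06 → -$1,574.16
  Jun: +$787.08 → -$787.08
  Jul: +$787.08 → $0.00
Lowest trial balance = -$1,574.16 (May)
Initial deposit = cushion − low point = $787.08 − (-$1,574.16) = $2,361.24

$2,361.24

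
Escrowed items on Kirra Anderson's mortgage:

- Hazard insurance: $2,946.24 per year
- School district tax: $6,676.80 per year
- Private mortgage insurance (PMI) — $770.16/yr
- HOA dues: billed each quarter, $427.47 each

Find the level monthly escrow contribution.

$1,008.59

Hazard insurance = $2,946.24/yr
School district tax = $6,676.80/yr
Private mortgage insurance (PMI) = $770.16/yr
HOA dues = $427.47 × 4 = $1,709.88/yr
Yearly total = $12,103.08
Monthly escrow = $12,103.08 ÷ 12 = $1,008.59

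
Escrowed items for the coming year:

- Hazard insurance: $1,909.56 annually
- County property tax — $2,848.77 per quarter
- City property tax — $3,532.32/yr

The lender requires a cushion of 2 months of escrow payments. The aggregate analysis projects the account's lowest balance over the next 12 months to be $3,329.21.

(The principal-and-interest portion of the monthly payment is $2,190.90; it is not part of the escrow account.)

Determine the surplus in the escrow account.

$523.05

Hazard insurance — $1,909.56 per year
County property tax — $2,848.77 × 4 = $11,395.08 per year
City property tax — $3,532.32 per year
Annual escrow total = $1,909.56 + $11,395.08 + $3,532.32 = $16,836.96
Monthly = $16,836.96 ÷ 12 = $1,403.08
Required reserve = 2 × $1,403.08 = $2,806.16
Excess over cushion: $3,329.21 − $2,806.16 = $523.05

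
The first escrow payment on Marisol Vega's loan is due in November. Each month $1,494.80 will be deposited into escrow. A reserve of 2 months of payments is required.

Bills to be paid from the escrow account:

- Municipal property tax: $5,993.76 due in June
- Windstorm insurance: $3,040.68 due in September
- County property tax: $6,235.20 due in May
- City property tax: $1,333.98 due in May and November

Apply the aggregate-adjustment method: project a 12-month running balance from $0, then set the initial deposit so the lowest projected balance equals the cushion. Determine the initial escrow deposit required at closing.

$5,928.12

Cushion = 2 × $1,494.80 = $2,989.60
Trial balance (start $0, +$1,494.80 each month, − disbursements):
  Nov: +$1,494.80 − $1,333.98 → $160.82
  Dec: +$1,494.80 → $1,655.62
  Jan: +$1,494.80 → $3,150.42
  Feb: +$1,494.80 → $4,645.22
  Mar: +$1,494.80 → $6,140.02
  Apr: +$1,494.80 → $7,634.82
  May: +$1,494.80 − $7,569.18 → $1,560.44
  Jun: +$1,494.80 − $5,993.76 → -$2,938.52
  Jul: +$1,494.80 → -$1,443.72
  Aug: +$1,494.80 → $51.08
  Sep: +$1,494.80 − $3,040.68 → -$1,494.80
  Oct: +$1,494.80 → $0.00
Lowest trial balance = -$2,938.52 (Jun)
Initial deposit = cushion − low point = $2,989.60 − (-$2,938.52) = $5,928.12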